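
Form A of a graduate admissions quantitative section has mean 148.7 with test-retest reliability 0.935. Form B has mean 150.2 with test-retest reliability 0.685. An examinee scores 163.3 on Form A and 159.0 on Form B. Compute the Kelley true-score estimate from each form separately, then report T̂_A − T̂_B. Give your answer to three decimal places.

6.123

T̂_A = 0.935(163.3) + 0.065(148.7) = 162.35100
T̂_B = 0.685(159.0) + 0.315(150.2) = 156.22800
T̂_A − T̂_B = 6.12300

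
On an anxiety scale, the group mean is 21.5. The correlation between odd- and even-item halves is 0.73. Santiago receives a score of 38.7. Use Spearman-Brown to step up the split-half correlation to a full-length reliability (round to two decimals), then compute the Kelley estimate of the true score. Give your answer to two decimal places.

35.95

Spearman-Brown: ρ = 2r/(1 + r) = 2(0.73)/(1 + 0.73) = 1.460/1.73 = 0.8439 → 0.84
Weight the observed score by reliability and the mean by (1 − reliability): T̂ = 0.84·38.7 + 0.16·21.5 = 32.508 + 3.440 = 35.948.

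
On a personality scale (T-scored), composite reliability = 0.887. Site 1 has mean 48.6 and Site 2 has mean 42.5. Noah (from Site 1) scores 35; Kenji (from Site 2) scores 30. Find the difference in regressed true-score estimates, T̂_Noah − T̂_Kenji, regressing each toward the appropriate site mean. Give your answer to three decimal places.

T̂_Noah = 0.887(35) + 0.113(48.6) = 36.53680
T̂_Kenji = 0.887(30) + 0.113(42.5) = 31.41250
Difference = 36.53680 − 31.41250 = 5.12430

5.124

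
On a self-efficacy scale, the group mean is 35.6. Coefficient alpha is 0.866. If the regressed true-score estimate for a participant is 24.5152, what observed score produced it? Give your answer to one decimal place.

T̂ = ρX + (1 − ρ)μ  ⇒  X = (T̂ − (1 − ρ)μ) / ρ
X = (24.5152 − 0.134 × 35.6) / 0.866 = (24.5152 − 4.7704) / 0.866 = 19.7448 / 0.866 = 22.800

22.8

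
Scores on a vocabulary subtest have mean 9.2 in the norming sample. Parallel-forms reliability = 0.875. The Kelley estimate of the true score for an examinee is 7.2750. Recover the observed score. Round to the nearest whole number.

T̂ = ρX + (1 − ρ)μ  ⇒  X = (T̂ − (1 − ρ)μ) / ρ
X = (7.2750 − 0.125 × 9.2) / 0.875 = (7.2750 − 1.1500) / 0.875 = 6.1250 / 0.875 = 7.00

7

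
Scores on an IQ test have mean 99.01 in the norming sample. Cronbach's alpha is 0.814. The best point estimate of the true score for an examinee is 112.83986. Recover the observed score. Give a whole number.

116

T̂ = ρX + (1 − ρ)μ  ⇒  X = (T̂ − (1 − ρ)μ) / ρ
X = (112.83986 − 0.186 × 99.01) / 0.814 = (112.83986 − 18.41586) / 0.814 = 94.42400 / 0.814 = 116.00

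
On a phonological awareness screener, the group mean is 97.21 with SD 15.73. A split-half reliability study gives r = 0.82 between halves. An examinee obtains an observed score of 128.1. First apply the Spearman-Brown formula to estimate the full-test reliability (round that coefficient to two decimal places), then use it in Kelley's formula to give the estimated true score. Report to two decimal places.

125.01

Spearman-Brown: ρ = 2r/(1 + r) = 2(0.82)/(1 + 0.82) = 1.640/1.82 = 0.9011 → 0.90
Weight the observed score by reliability and the mean by (1 − reliability): T̂ = 0.90·128.1 + 0.10·97.21 = 115.290 + 9.7210 = 125.011.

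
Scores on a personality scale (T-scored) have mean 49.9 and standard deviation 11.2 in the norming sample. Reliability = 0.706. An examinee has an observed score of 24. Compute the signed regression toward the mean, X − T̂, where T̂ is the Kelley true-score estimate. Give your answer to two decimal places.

-7.61

Weight the observed score by reliability and the mean by (1 − reliability): T̂ = 0.706·24 + 0.294·49.9 = 16.944 + 14.6706 = 31.6146.
X − T̂ = 24 − 31.615 = -7.615 → -7.61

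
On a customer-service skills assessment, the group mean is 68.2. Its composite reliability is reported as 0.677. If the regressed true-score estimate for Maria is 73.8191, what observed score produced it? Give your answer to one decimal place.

T̂ = ρX + (1 − ρ)μ  ⇒  X = (T̂ − (1 − ρ)μ) / ρ
X = (73.8191 − 0.323 × 68.2) / 0.677 = (73.8191 − 22.0286) / 0.677 = 51.7905 / 0.677 = 76.500

76.5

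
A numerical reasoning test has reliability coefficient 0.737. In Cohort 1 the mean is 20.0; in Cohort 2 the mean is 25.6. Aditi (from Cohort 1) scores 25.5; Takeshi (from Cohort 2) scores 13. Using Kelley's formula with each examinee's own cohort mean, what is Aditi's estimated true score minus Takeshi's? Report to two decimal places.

7.74

T̂_Aditi = 0.737(25.5) + 0.263(20.0) = 24.0535
T̂_Takeshi = 0.737(13) + 0.263(25.6) = 16.3138
Difference = 24.0535 − 16.3138 = 7.7397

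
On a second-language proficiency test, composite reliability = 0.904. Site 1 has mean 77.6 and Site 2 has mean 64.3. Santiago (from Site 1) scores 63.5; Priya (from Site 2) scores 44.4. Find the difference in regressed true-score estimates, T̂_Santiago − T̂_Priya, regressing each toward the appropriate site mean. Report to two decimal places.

18.54

T̂_Santiago = 0.904(63.5) + 0.096(77.6) = 64.8536
T̂_Priya = 0.904(44.4) + 0.096(64.3) = 46.3104
Difference = 64.8536 − 46.3104 = 18.5432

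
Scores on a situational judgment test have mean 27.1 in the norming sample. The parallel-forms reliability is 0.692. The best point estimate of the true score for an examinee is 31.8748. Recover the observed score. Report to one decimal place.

34.0

T̂ = ρX + (1 − ρ)μ  ⇒  X = (T̂ − (1 − ρ)μ) / ρ
X = (31.8748 − 0.308 × 27.1) / 0.692 = (31.8748 − 8.3468) / 0.692 = 23.5280 / 0.692 = 34.000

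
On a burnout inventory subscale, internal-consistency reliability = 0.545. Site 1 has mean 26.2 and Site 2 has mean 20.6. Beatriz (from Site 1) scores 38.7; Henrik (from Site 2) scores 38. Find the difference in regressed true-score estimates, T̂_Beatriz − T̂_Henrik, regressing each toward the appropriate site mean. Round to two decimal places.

T̂_Beatriz = 0.545(38.7) + 0.455(26.2) = 33.0125
T̂_Henrik = 0.545(38) + 0.455(20.6) = 30.0830
Difference = 33.0125 − 30.0830 = 2.9295

2.93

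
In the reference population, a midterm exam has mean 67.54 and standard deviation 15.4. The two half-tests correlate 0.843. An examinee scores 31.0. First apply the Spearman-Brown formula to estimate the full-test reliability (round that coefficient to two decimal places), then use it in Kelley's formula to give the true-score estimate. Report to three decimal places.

34.289

Spearman-Brown: ρ = 2r/(1 + r) = 2(0.843)/(1 + 0.843) = 1.6860/1.843 = 0.9148 → 0.91
T̂ = ρX + (1 − ρ)μ
  = 0.91 × 31.0 + 0.09 × 67.54
  = 28.210 + 6.0786
  = 34.2886
  ≈ 34.289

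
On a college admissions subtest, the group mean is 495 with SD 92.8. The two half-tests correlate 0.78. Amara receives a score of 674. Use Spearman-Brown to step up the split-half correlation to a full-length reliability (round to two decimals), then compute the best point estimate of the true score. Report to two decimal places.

652.52

Spearman-Brown: ρ = 2r/(1 + r) = 2(0.78)/(1 + 0.78) = 1.560/1.78 = 0.8764 → 0.88
T̂ = 0.88(674) + 0.12(495) = 593.12 + 59.40 = 652.520 → 652.52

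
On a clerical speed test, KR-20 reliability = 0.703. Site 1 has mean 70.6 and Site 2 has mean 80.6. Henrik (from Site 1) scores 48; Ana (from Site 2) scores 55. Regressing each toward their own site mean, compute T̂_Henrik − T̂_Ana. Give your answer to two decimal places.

T̂_Henrik = 0.703(48) + 0.297(70.6) = 54.7122
T̂_Ana = 0.703(55) + 0.297(80.6) = 62.6032
Difference = 54.7122 − 62.6032 = -7.8910

-7.89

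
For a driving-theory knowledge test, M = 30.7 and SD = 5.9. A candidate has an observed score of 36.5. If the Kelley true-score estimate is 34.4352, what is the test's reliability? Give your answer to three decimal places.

0.644

T̂ = ρX + (1 − ρ)μ  ⇒  T̂ − μ = ρ(X − μ)
ρ = (T̂ − μ)/(X − μ) = (34.4352 − 30.7) / (36.5 − 30.7) = 3.7352 / 5.8 = 0.64400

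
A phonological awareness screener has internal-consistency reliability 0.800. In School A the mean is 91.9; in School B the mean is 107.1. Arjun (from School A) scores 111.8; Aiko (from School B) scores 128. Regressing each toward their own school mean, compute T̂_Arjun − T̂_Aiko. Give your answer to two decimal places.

-16.00

T̂_Arjun = 0.800(111.8) + 0.200(91.9) = 107.8200
T̂_Aiko = 0.800(128) + 0.200(107.1) = 123.8200
Difference = 107.8200 − 123.8200 = -16.0000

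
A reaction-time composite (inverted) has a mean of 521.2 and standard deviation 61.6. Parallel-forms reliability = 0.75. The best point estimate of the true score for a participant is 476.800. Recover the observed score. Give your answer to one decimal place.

T̂ = ρX + (1 − ρ)μ  ⇒  X = (T̂ − (1 − ρ)μ) / ρ
X = (476.800 − 0.25 × 521.2) / 0.75 = (476.800 − 130.300) / 0.75 = 346.500 / 0.75 = 462.000

462.0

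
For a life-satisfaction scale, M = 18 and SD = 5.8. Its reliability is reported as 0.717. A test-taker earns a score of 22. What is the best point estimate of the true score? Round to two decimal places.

20.87

Regress the observed score toward the mean by the unreliability: T̂ = 0.717·22 + 0.283·18 = 15.774 + 5.094 = 20.868.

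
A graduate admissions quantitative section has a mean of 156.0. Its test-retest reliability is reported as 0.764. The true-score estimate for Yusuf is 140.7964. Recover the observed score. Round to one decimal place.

T̂ = ρX + (1 − ρ)μ  ⇒  X = (T̂ − (1 − ρ)μ) / ρ
X = (140.7964 − 0.236 × 156.0) / 0.764 = (140.7964 − 36.8160) / 0.764 = 103.9804 / 0.764 = 136.100

136.1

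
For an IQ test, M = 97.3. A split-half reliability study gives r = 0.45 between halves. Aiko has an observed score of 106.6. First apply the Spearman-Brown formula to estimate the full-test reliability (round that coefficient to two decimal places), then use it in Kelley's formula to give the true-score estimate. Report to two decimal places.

Spearman-Brown: ρ = 2r/(1 + r) = 2(0.45)/(1 + 0.45) = 0.900/1.45 = 0.6207 → 0.62
T̂ = ρX + (1 − ρ)μ
  = 0.62 × 106.6 + 0.38 × 97.3
  = 66.092 + 36.974
  = 103.066
  ≈ 103.07

103.07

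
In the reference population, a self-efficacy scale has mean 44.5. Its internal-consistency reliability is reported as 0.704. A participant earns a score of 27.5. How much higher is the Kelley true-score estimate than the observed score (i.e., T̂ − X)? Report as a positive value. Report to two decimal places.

5.03

T̂ = 0.704(27.5) + 0.296(44.5) = 19.3600 + 13.1720 = 32.5320 → 32.532
T̂ − X = 32.532 − 27.5 = 5.032 → 5.03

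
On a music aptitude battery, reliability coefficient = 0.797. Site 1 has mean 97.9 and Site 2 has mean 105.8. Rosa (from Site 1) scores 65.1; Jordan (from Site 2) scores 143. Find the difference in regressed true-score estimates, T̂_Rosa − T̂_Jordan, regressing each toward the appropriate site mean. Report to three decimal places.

-63.690

T̂_Rosa = 0.797(65.1) + 0.203(97.9) = 71.75840
T̂_Jordan = 0.797(143) + 0.203(105.8) = 135.44840
Difference = 71.75840 − 135.44840 = -63.69000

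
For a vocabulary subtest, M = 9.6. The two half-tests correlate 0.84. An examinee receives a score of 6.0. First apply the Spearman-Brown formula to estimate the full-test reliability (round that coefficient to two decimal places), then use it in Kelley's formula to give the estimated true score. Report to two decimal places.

Spearman-Brown: ρ = 2r/(1 + r) = 2(0.84)/(1 + 0.84) = 1.680/1.84 = 0.9130 → 0.91
T̂ = ρX + (1 − ρ)μ
  = 0.91 × 6.0 + 0.09 × 9.6
  = 5.460 + 0.864
  = 6.324
  ≈ 6.32

6.32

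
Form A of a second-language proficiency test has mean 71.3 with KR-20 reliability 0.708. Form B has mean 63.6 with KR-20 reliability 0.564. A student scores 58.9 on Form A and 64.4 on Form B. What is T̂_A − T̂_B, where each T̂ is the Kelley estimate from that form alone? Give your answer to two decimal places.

T̂_A = 0.708(58.9) + 0.292(71.3) = 62.5208
T̂_B = 0.564(64.4) + 0.436(63.6) = 64.0512
T̂_A − T̂_B = -1.5304

-1.53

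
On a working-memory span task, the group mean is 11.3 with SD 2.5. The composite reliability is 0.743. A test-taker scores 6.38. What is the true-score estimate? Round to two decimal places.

T̂ = 0.743(6.38) + 0.257(11.3) = 4.74034 + 2.9041 = 7.644 → 7.64

7.64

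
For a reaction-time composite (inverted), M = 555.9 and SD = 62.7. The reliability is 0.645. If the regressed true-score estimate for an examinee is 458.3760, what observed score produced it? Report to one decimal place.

404.7

T̂ = ρX + (1 − ρ)μ  ⇒  X = (T̂ − (1 − ρ)μ) / ρ
X = (458.3760 − 0.355 × 555.9) / 0.645 = (458.3760 − 197.3445) / 0.645 = 261.0315 / 0.645 = 404.700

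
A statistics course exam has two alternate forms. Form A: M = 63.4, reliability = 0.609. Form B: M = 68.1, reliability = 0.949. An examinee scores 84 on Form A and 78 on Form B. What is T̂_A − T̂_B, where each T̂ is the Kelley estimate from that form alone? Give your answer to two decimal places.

-1.55

T̂_A = 0.609(84) + 0.391(63.4) = 75.9454
T̂_B = 0.949(78) + 0.051(68.1) = 77.4951
T̂_A − T̂_B = -1.5497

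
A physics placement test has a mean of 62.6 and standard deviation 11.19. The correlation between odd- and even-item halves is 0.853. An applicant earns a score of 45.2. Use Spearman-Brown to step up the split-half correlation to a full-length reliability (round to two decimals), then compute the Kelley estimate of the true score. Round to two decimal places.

Spearman-Brown: ρ = 2r/(1 + r) = 2(0.853)/(1 + 0.853) = 1.7060/1.853 = 0.9207 → 0.92
T̂ = ρX + (1 − ρ)μ
  = 0.92 × 45.2 + 0.08 × 62.6
  = 41.584 + 5.008
  = 46.592
  ≈ 46.59

46.59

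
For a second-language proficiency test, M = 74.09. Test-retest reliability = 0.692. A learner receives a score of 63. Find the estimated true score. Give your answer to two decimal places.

66.42

Regress the observed score toward the mean by the unreliability: T̂ = 0.692·63 + 0.308·74.09 = 43.596 + 22.81972 = 66.416.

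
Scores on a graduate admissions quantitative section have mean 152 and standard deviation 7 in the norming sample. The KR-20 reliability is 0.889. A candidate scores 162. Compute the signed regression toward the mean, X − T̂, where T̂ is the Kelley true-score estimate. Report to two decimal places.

Kelley's formula gives T̂ = 0.889·162 + 0.111·152 = 144.018 + 16.872 = 160.8900.
X − T̂ = 162 − 160.890 = 1.110 → 1.11

1.11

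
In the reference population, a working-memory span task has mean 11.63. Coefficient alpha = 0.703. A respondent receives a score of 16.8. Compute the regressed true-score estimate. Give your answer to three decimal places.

15.265

T̂ = ρX + (1 − ρ)μ
  = 0.703 × 16.8 + 0.297 × 11.63
  = 11.8104 + 3.45411
  = 15.2645
  ≈ 15.265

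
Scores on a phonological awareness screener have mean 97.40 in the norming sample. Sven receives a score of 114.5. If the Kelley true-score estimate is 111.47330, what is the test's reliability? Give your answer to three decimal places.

T̂ = ρX + (1 − ρ)μ  ⇒  T̂ − μ = ρ(X − μ)
ρ = (T̂ − μ)/(X − μ) = (111.47330 − 97.40) / (114.5 − 97.40) = 14.07330 / 17.10 = 0.82300

0.823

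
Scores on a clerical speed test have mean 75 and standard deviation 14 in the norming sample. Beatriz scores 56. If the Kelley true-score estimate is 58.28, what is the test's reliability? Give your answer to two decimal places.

0.88

T̂ = ρX + (1 − ρ)μ  ⇒  T̂ − μ = ρ(X − μ)
ρ = (T̂ − μ)/(X − μ) = (58.28 − 75) / (56 − 75) = -16.72 / -19.0 = 0.8800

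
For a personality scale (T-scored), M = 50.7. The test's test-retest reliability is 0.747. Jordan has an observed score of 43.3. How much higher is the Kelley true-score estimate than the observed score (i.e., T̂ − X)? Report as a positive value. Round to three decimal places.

1.872

Weight the observed score by reliability and the mean by (1 − reliability): T̂ = 0.747·43.3 + 0.253·50.7 = 32.3451 + 12.8271 = 45.17220.
T̂ − X = 45.1722 − 43.3 = 1.8722 → 1.872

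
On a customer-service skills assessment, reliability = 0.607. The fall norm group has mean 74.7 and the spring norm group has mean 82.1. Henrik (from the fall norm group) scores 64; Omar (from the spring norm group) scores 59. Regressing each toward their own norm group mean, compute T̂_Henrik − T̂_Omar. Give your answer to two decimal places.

T̂_Henrik = 0.607(64) + 0.393(74.7) = 68.2051
T̂_Omar = 0.607(59) + 0.393(82.1) = 68.0783
Difference = 68.2051 − 68.0783 = 0.1268

0.13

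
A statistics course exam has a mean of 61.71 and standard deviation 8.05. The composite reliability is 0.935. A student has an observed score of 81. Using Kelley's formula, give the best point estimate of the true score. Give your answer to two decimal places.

T̂ = 0.935(81) + 0.065(61.71) = 75.735 + 4.01115 = 79.746 → 79.75

79.75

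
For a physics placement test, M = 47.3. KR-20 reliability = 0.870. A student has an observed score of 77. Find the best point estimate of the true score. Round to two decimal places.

73.14

T̂ = 0.870(77) + 0.130(47.3) = 66.990 + 6.1490 = 73.139 → 73.14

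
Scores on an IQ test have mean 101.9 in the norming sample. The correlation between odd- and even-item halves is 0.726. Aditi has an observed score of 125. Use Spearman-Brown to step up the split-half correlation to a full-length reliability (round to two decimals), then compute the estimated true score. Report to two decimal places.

121.30

Spearman-Brown: ρ = 2r/(1 + r) = 2(0.726)/(1 + 0.726) = 1.4520/1.726 = 0.8413 → 0.84
Kelley's formula gives T̂ = 0.84·125 + 0.16·101.9 = 105.00 + 16.304 = 121.304.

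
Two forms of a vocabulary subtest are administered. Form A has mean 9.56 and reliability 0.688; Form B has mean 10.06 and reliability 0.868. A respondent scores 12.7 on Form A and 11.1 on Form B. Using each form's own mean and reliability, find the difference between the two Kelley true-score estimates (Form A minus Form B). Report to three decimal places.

0.758

T̂_A = 0.688(12.7) + 0.312(9.56) = 11.72032
T̂_B = 0.868(11.1) + 0.132(10.06) = 10.96272
T̂_A − T̂_B = 0.75760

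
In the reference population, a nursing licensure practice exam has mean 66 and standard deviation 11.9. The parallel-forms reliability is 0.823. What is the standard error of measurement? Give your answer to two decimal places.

5.01

SEM = SD · √(1 − ρ) = 11.9 × √0.177 = 11.9 × 0.4207 = 5.006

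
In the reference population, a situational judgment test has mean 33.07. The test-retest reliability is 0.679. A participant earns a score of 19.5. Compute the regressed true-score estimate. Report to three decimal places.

T̂ = ρX + (1 − ρ)μ
  = 0.679 × 19.5 + 0.321 × 33.07
  = 13.2405 + 10.61547
  = 23.8560
  ≈ 23.856

23.856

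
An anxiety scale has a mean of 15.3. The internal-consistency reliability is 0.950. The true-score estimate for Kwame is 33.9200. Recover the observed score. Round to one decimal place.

34.9

T̂ = ρX + (1 − ρ)μ  ⇒  X = (T̂ − (1 − ρ)μ) / ρ
X = (33.9200 − 0.050 × 15.3) / 0.950 = (33.9200 − 0.7650) / 0.950 = 33.1550 / 0.950 = 34.900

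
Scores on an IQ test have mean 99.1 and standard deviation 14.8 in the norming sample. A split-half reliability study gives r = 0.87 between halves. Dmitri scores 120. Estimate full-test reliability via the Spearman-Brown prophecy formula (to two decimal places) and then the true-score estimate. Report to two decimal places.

Spearman-Brown: ρ = 2r/(1 + r) = 2(0.87)/(1 + 0.87) = 1.740/1.87 = 0.9305 → 0.93
T̂ = ρX + (1 − ρ)μ
  = 0.93 × 120 + 0.07 × 99.1
  = 111.60 + 6.937
  = 118.537
  ≈ 118.54

118.54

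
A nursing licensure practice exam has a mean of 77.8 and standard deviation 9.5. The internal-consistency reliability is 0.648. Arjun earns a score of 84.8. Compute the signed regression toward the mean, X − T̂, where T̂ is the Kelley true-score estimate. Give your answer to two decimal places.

Weight the observed score by reliability and the mean by (1 − reliability): T̂ = 0.648·84.8 + 0.352·77.8 = 54.9504 + 27.3856 = 82.3360.
X − T̂ = 84.8 − 82.336 = 2.464 → 2.46

2.46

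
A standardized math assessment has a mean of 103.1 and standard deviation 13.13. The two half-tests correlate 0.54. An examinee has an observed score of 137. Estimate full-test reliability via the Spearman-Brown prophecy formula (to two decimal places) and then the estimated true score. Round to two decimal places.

Spearman-Brown: ρ = 2r/(1 + r) = 2(0.54)/(1 + 0.54) = 1.080/1.54 = 0.7013 → 0.70
T̂ = ρX + (1 − ρ)μ
  = 0.70 × 137 + 0.30 × 103.1
  = 95.90 + 30.930
  = 126.830
  ≈ 126.83

126.83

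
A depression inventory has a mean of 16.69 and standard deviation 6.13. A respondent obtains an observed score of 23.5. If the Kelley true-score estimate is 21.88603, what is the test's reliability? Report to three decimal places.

T̂ = ρX + (1 − ρ)μ  ⇒  T̂ − μ = ρ(X − μ)
ρ = (T̂ − μ)/(X − μ) = (21.88603 − 16.69) / (23.5 − 16.69) = 5.19603 / 6.81 = 0.76300

0.763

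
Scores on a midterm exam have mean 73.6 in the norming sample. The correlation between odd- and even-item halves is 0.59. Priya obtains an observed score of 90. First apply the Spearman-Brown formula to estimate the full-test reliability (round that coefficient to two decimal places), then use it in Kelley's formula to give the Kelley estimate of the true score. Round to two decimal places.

85.74

Spearman-Brown: ρ = 2r/(1 + r) = 2(0.59)/(1 + 0.59) = 1.180/1.59 = 0.7421 → 0.74
T̂ = 0.74(90) + 0.26(73.6) = 66.60 + 19.136 = 85.736 → 85.74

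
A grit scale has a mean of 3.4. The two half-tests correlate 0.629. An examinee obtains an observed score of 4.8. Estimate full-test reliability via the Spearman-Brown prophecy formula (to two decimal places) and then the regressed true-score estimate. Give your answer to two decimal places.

Spearman-Brown: ρ = 2r/(1 + r) = 2(0.629)/(1 + 0.629) = 1.2580/1.629 = 0.7723 → 0.77
Weight the observed score by reliability and the mean by (1 − reliability): T̂ = 0.77·4.8 + 0.23·3.4 = 3.696 + 0.782 = 4.478.

4.48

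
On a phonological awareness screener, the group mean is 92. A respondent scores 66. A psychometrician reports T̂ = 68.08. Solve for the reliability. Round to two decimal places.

0.92

T̂ = ρX + (1 − ρ)μ  ⇒  T̂ − μ = ρ(X − μ)
ρ = (T̂ − μ)/(X − μ) = (68.08 − 92) / (66 − 92) = -23.92 / -26.0 = 0.9200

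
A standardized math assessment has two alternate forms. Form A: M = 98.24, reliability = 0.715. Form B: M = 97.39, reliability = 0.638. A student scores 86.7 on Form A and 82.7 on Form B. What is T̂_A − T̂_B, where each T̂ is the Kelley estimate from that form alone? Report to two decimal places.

T̂_A = 0.715(86.7) + 0.285(98.24) = 89.9889
T̂_B = 0.638(82.7) + 0.362(97.39) = 88.0178
T̂_A − T̂_B = 1.9711

1.97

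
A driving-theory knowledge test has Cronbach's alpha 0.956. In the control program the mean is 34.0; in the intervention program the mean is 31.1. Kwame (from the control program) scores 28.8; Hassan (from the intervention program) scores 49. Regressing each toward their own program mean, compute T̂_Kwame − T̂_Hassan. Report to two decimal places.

-19.18

T̂_Kwame = 0.956(28.8) + 0.044(34.0) = 29.0288
T̂_Hassan = 0.956(49) + 0.044(31.1) = 48.2124
Difference = 29.0288 − 48.2124 = -19.1836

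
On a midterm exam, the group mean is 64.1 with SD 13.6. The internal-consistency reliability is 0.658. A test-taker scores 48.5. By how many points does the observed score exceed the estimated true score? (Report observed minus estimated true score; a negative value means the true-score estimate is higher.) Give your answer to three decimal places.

Kelley's formula gives T̂ = 0.658·48.5 + 0.342·64.1 = 31.9130 + 21.9222 = 53.83520.
X − T̂ = 48.5 − 53.8352 = -5.3352 → -5.335

-5.335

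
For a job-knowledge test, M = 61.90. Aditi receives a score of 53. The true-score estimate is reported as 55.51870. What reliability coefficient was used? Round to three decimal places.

0.717

T̂ = ρX + (1 − ρ)μ  ⇒  T̂ − μ = ρ(X − μ)
ρ = (T̂ − μ)/(X − μ) = (55.51870 − 61.90) / (53 − 61.90) = -6.38130 / -8.90 = 0.71700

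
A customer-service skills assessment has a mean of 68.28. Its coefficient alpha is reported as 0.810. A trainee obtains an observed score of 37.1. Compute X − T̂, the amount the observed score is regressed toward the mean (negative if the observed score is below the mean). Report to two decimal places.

-5.92

T̂ = 0.810(37.1) + 0.190(68.28) = 30.0510 + 12.97320 = 43.0242 → 43.024
X − T̂ = 37.1 − 43.024 = -5.924 → -5.92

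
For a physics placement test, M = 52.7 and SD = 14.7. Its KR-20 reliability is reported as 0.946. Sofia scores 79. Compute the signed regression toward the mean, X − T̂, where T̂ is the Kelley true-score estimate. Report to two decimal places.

Weight the observed score by reliability and the mean by (1 − reliability): T̂ = 0.946·79 + 0.054·52.7 = 74.734 + 2.8458 = 77.5798.
X − T̂ = 79 − 77.580 = 1.420 → 1.42

1.42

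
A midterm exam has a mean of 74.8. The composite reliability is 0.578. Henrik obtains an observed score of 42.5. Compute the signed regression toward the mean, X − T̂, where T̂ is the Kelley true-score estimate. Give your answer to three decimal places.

Weight the observed score by reliability and the mean by (1 − reliability): T̂ = 0.578·42.5 + 0.422·74.8 = 24.5650 + 31.5656 = 56.13060.
X − T̂ = 42.5 − 56.1306 = -13.6306 → -13.631

-13.631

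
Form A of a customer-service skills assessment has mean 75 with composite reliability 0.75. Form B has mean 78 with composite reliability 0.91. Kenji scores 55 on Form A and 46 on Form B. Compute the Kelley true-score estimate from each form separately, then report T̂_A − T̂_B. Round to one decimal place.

T̂_A = 0.75(55) + 0.25(75) = 60.000
T̂_B = 0.91(46) + 0.09(78) = 48.880
T̂_A − T̂_B = 11.120

11.1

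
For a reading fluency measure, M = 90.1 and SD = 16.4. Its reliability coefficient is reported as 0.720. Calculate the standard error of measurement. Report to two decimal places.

8.68

SEM = SD · √(1 − ρ) = 16.4 × √0.280 = 16.4 × 0.5292 = 8.678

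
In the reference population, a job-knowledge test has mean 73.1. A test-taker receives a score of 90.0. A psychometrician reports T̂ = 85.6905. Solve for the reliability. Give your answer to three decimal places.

0.745

T̂ = ρX + (1 − ρ)μ  ⇒  T̂ − μ = ρ(X − μ)
ρ = (T̂ − μ)/(X − μ) = (85.6905 − 73.1) / (90.0 − 73.1) = 12.5905 / 16.9 = 0.74500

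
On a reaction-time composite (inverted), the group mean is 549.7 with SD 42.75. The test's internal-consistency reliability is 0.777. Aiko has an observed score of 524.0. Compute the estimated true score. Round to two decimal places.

529.73

T̂ = ρX + (1 − ρ)μ
  = 0.777 × 524.0 + 0.223 × 549.7
  = 407.1480 + 122.5831
  = 529.731
  ≈ 529.73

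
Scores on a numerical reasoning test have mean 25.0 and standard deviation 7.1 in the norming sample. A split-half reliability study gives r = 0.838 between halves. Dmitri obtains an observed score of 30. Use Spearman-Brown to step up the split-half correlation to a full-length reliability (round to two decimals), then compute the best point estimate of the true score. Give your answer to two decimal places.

29.55

Spearman-Brown: ρ = 2r/(1 + r) = 2(0.838)/(1 + 0.838) = 1.6760/1.838 = 0.9119 → 0.91
Regress the observed score toward the mean by the unreliability: T̂ = 0.91·30 + 0.09·25.0 = 27.30 + 2.250 = 29.550.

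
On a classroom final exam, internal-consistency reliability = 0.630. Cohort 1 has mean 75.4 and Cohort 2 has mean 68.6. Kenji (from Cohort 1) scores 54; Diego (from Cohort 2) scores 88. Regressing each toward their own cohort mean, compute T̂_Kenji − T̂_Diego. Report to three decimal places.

T̂_Kenji = 0.630(54) + 0.370(75.4) = 61.91800
T̂_Diego = 0.630(88) + 0.370(68.6) = 80.82200
Difference = 61.91800 − 80.82200 = -18.90400

-18.904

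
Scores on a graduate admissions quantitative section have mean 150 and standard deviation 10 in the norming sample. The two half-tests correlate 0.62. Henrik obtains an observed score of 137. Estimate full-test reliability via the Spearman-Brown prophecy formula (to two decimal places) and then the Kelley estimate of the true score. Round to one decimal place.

Spearman-Brown: ρ = 2r/(1 + r) = 2(0.62)/(1 + 0.62) = 1.240/1.62 = 0.7654 → 0.77
Kelley's formula gives T̂ = 0.77·137 + 0.23·150 = 105.49 + 34.50 = 139.99.

140.0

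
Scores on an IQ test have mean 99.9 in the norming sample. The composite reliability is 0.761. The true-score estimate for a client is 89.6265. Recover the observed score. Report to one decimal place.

T̂ = ρX + (1 − ρ)μ  ⇒  X = (T̂ − (1 − ρ)μ) / ρ
X = (89.6265 − 0.239 × 99.9) / 0.761 = (89.6265 − 23.8761) / 0.761 = 65.7504 / 0.761 = 86.400

86.4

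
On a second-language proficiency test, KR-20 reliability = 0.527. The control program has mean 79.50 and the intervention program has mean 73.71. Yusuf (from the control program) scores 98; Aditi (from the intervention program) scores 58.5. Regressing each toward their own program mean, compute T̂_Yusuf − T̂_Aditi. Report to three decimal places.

T̂_Yusuf = 0.527(98) + 0.473(79.50) = 89.24950
T̂_Aditi = 0.527(58.5) + 0.473(73.71) = 65.69433
Difference = 89.24950 − 65.69433 = 23.55517

23.555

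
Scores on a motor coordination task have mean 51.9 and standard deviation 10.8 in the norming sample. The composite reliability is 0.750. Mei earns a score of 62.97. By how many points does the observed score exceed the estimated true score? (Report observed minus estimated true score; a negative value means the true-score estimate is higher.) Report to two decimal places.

2.77

Weight the observed score by reliability and the mean by (1 − reliability): T̂ = 0.750·62.97 + 0.250·51.9 = 47.22750 + 12.9750 = 60.2025.
X − T̂ = 62.97 − 60.203 = 2.767 → 2.77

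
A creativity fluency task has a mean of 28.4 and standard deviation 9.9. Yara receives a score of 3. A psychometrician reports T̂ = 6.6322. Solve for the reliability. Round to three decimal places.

T̂ = ρX + (1 − ρ)μ  ⇒  T̂ − μ = ρ(X − μ)
ρ = (T̂ − μ)/(X − μ) = (6.6322 − 28.4) / (3 − 28.4) = -21.7678 / -25.4 = 0.85700

0.857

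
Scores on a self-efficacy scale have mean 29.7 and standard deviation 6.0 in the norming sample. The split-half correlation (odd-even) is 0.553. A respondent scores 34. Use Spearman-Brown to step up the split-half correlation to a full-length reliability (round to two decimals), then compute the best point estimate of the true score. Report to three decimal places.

Spearman-Brown: ρ = 2r/(1 + r) = 2(0.553)/(1 + 0.553) = 1.1060/1.553 = 0.7122 → 0.71
Kelley's formula gives T̂ = 0.71·34 + 0.29·29.7 = 24.14 + 8.613 = 32.7530.

32.753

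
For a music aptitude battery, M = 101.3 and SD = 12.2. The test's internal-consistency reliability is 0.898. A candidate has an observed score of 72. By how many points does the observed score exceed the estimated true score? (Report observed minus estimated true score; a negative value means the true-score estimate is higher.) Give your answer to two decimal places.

-2.99

T̂ = ρX + (1 − ρ)μ
  = 0.898 × 72 + 0.102 × 101.3
  = 64.656 + 10.3326
  = 74.9886
  ≈ 74.989
X − T̂ = 72 − 74.989 = -2.989 → -2.99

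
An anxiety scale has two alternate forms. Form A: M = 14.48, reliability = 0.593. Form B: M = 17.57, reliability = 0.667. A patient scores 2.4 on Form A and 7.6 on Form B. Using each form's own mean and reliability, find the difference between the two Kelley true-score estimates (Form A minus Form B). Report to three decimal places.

T̂_A = 0.593(2.4) + 0.407(14.48) = 7.31656
T̂_B = 0.667(7.6) + 0.333(17.57) = 10.92001
T̂_A − T̂_B = -3.60345

-3.603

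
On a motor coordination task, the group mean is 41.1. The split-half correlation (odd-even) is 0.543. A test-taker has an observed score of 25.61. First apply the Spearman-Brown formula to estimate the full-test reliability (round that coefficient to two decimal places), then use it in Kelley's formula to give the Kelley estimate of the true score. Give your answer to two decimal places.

Spearman-Brown: ρ = 2r/(1 + r) = 2(0.543)/(1 + 0.543) = 1.0860/1.543 = 0.7038 → 0.70
T̂ = 0.70(25.61) + 0.30(41.1) = 17.9270 + 12.330 = 30.257 → 30.26

30.26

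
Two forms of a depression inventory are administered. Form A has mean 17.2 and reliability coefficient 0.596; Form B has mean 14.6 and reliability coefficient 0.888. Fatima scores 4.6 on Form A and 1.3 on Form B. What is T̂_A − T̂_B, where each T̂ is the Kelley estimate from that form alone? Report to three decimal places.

6.901

T̂_A = 0.596(4.6) + 0.404(17.2) = 9.69040
T̂_B = 0.888(1.3) + 0.112(14.6) = 2.78960
T̂_A − T̂_B = 6.90080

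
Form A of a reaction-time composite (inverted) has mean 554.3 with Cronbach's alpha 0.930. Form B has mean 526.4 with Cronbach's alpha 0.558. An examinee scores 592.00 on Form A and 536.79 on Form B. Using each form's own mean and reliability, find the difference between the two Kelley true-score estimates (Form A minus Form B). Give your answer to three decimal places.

57.163

T̂_A = 0.930(592.00) + 0.070(554.3) = 589.36100
T̂_B = 0.558(536.79) + 0.442(526.4) = 532.19762
T̂_A − T̂_B = 57.16338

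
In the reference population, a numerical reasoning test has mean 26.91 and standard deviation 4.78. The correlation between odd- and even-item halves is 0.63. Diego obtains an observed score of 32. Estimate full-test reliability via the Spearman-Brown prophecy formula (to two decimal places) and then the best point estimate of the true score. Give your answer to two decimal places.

30.83

Spearman-Brown: ρ = 2r/(1 + r) = 2(0.63)/(1 + 0.63) = 1.260/1.63 = 0.7730 → 0.77
T̂ = 0.77(32) + 0.23(26.91) = 24.64 + 6.1893 = 30.829 → 30.83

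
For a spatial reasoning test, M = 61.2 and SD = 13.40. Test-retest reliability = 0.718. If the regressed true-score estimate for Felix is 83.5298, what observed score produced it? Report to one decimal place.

92.3

T̂ = ρX + (1 − ρ)μ  ⇒  X = (T̂ − (1 − ρ)μ) / ρ
X = (83.5298 − 0.282 × 61.2) / 0.718 = (83.5298 − 17.2584) / 0.718 = 66.2714 / 0.718 = 92.300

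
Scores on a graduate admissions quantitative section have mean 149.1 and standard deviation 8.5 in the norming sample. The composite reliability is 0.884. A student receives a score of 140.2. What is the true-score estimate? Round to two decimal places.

141.23

T̂ = ρX + (1 − ρ)μ
  = 0.884 × 140.2 + 0.116 × 149.1
  = 123.9368 + 17.2956
  = 141.232
  ≈ 141.23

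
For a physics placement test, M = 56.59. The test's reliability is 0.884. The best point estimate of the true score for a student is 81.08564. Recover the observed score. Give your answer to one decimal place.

T̂ = ρX + (1 − ρ)μ  ⇒  X = (T̂ − (1 − ρ)μ) / ρ
X = (81.08564 − 0.116 × 56.59) / 0.884 = (81.08564 − 6.56444) / 0.884 = 74.52120 / 0.884 = 84.300

84.3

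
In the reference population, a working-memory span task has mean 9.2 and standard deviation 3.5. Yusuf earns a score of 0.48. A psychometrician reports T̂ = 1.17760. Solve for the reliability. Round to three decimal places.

0.920

T̂ = ρX + (1 − ρ)μ  ⇒  T̂ − μ = ρ(X − μ)
ρ = (T̂ − μ)/(X − μ) = (1.17760 − 9.2) / (0.48 − 9.2) = -8.02240 / -8.72 = 0.92000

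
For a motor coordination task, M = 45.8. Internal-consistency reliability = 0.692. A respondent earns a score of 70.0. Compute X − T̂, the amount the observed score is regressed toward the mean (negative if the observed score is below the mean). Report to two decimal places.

7.45

T̂ = 0.692(70.0) + 0.308(45.8) = 48.4400 + 14.1064 = 62.5464 → 62.546
X − T̂ = 70.0 − 62.546 = 7.454 → 7.45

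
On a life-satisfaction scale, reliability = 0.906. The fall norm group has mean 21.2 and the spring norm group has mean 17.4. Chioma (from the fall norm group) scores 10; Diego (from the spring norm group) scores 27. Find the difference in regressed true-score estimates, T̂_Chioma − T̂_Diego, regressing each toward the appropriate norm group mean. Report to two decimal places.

T̂_Chioma = 0.906(10) + 0.094(21.2) = 11.0528
T̂_Diego = 0.906(27) + 0.094(17.4) = 26.0976
Difference = 11.0528 − 26.0976 = -15.0448

-15.04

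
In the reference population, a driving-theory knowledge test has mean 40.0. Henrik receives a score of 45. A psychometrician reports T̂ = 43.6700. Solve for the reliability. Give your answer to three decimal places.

T̂ = ρX + (1 − ρ)μ  ⇒  T̂ − μ = ρ(X − μ)
ρ = (T̂ − μ)/(X − μ) = (43.6700 − 40.0) / (45 − 40.0) = 3.6700 / 5.0 = 0.73400

0.734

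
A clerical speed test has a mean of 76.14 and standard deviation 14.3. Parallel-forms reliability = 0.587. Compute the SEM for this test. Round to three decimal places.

SEM = SD · √(1 − ρ) = 14.3 × √0.413 = 14.3 × 0.6427 = 9.1899

9.190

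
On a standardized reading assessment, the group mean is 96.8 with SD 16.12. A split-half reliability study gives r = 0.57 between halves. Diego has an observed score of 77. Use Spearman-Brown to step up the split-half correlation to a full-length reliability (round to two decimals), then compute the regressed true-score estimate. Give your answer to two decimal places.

82.35

Spearman-Brown: ρ = 2r/(1 + r) = 2(0.57)/(1 + 0.57) = 1.140/1.57 = 0.7261 → 0.73
Weight the observed score by reliability and the mean by (1 − reliability): T̂ = 0.73·77 + 0.27·96.8 = 56.21 + 26.136 = 82.346.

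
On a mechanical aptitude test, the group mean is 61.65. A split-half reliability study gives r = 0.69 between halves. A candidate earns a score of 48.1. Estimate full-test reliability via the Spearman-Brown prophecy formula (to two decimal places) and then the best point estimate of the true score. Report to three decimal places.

Spearman-Brown: ρ = 2r/(1 + r) = 2(0.69)/(1 + 0.69) = 1.380/1.69 = 0.8166 → 0.82
T̂ = 0.82(48.1) + 0.18(61.65) = 39.442 + 11.0970 = 50.5390 → 50.539

50.539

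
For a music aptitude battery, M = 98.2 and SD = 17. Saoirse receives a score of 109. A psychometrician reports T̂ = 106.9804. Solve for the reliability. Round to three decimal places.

T̂ = ρX + (1 − ρ)μ  ⇒  T̂ − μ = ρ(X − μ)
ρ = (T̂ − μ)/(X − μ) = (106.9804 − 98.2) / (109 − 98.2) = 8.7804 / 10.8 = 0.81300

0.813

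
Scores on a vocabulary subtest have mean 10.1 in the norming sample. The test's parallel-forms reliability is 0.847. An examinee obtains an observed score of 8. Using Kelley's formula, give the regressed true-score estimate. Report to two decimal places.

8.32

T̂ = ρX + (1 − ρ)μ
  = 0.847 × 8 + 0.153 × 10.1
  = 6.776 + 1.5453
  = 8.321
  ≈ 8.32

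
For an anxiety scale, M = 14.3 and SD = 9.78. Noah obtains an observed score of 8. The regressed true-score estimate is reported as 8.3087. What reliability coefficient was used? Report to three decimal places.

T̂ = ρX + (1 − ρ)μ  ⇒  T̂ − μ = ρ(X − μ)
ρ = (T̂ − μ)/(X − μ) = (8.3087 − 14.3) / (8 − 14.3) = -5.9913 / -6.3 = 0.95100

0.951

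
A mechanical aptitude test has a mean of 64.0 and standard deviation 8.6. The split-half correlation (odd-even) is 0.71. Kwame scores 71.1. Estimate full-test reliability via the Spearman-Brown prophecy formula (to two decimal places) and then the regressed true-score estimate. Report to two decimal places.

69.89

Spearman-Brown: ρ = 2r/(1 + r) = 2(0.71)/(1 + 0.71) = 1.420/1.71 = 0.8304 → 0.83
T̂ = 0.83(71.1) + 0.17(64.0) = 59.013 + 10.880 = 69.893 → 69.89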